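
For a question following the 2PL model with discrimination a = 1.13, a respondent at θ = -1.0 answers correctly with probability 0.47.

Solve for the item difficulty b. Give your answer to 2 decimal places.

-0.89

P(θ) = 1 / (1 + exp(−a(θ − b)))
logit(0.47) = ln(0.47/0.53) = -0.1201
b = θ − logit/(a) = -1.0 − (-0.1201)/1.1300 = -0.8937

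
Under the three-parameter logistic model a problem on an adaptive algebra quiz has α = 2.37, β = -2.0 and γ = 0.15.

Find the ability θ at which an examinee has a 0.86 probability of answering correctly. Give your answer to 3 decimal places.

P(θ) = γ + (1 − γ) · 1 / (1 + exp(−α(θ − β)))
Remove guessing floor: (0.86 − 0.15)/(1 − 0.15) = 0.8353
logit = ln(0.8353/0.1647) = 1.6236
θ = β + logit/(α) = -2.0 + 1.6236/2.3700 = -1.3149

-1.315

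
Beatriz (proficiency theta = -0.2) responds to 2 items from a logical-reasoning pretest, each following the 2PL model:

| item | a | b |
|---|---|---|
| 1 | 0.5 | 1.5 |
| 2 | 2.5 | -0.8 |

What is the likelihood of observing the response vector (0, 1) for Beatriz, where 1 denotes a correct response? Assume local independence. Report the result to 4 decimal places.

P(theta) = 1 / (1 + exp(−a(theta − b)))
P_1 = 1/(1+e^{0.8500}) = 0.2994
P_2 = 1/(1+e^{-1.5000}) = 0.8176
L = (1−P_1) × P_2 = 0.7006 × 0.8176 = 0.57277

0.5728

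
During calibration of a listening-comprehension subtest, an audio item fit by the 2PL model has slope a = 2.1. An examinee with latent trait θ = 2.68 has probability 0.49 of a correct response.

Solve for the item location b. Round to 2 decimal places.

P(θ) = 1 / (1 + exp(−a(θ − b)))
logit(0.49) = ln(0.49/0.51) = -0.0400
b = θ − logit/(a) = 2.68 − (-0.0400)/2.1000 = 2.6991

2.70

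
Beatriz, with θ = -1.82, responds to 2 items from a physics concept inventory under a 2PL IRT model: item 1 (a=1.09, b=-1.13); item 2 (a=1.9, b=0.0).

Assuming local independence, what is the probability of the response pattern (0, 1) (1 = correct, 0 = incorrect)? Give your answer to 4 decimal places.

0.0208

P(θ) = 1 / (1 + exp(−a(θ − b)))
P_1 = 1/(1+e^{0.7521}) = 0.3204
P_2 = 1/(1+e^{3.4580}) = 0.0305
L = (1−P_1) × P_2 = 0.6796 × 0.0305 = 0.02075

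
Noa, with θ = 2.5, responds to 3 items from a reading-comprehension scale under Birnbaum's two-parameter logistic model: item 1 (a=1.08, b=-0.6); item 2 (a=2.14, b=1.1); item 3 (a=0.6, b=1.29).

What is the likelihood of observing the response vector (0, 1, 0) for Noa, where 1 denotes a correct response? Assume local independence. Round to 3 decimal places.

0.011

P(θ) = 1 / (1 + exp(−a(θ − b)))
P_1 = 1/(1+e^{-3.3480}) = 0.9660
P_2 = 1/(1+e^{-2.9960}) = 0.9524
P_3 = 1/(1+e^{-0.7260}) = 0.6739
L = (1−P_1) × P_2 × (1−P_3) = 0.0340 × 0.9524 × 0.3261 = 0.01055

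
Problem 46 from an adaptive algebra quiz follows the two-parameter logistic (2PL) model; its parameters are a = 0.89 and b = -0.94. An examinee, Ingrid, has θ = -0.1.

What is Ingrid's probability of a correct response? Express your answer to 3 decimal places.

P(θ) = 1 / (1 + exp(−a(θ − b)))
Exponent: 0.89 × (-0.1 − (-0.94)) = 0.7476
1/(1 + e^{-0.7476}) = 0.6787

0.679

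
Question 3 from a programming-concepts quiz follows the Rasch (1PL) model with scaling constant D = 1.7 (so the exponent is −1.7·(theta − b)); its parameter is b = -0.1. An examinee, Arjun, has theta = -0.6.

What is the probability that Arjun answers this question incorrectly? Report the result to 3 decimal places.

P(theta) = 1 / (1 + exp(−D·(theta − b)))
Exponent: 1.7 × (-0.6 − (-0.1)) = -0.8500
1/(1 + e^{0.8500}) = 0.2994
P = 0.2994
P(incorrect) = 1 − 0.2994 = 0.7006

0.701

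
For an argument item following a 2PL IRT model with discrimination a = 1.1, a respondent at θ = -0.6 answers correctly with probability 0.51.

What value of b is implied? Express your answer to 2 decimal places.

-0.64

P(θ) = 1 / (1 + exp(−a(θ − b)))
logit(0.51) = ln(0.51/0.49) = 0.0400
b = θ − logit/(a) = -0.6 − 0.0400/1.1000 = -0.6364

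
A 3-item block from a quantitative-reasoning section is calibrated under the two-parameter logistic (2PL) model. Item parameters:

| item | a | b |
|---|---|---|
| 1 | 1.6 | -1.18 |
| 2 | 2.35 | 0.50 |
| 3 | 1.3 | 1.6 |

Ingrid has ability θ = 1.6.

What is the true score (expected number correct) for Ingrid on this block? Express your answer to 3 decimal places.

2.418

P(θ) = 1 / (1 + exp(−a(θ − b)))
P_1 = 1/(1+e^{-4.4480}) = 0.9884
P_2 = 1/(1+e^{-2.5850}) = 0.9299
P_3 = 1/(1+e^{0.0000}) = 0.5000
E[score] = 0.9884 + 0.9299 + 0.5000 = 2.4183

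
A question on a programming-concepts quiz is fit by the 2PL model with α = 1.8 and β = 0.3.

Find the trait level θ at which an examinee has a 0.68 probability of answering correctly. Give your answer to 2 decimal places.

P(θ) = 1 / (1 + exp(−α(θ − β)))
logit = ln(0.6800/0.3200) = 0.7538
θ = β + logit/(α) = 0.3 + 0.7538/1.8000 = 0.7188

0.72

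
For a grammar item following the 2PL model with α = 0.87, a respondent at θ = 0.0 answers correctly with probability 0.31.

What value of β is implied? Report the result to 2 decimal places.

P(θ) = 1 / (1 + exp(−α(θ − β)))
logit(0.31) = ln(0.31/0.69) = -0.8001
β = θ − logit/(α) = 0.0 − (-0.8001)/0.8700 = 0.9197

0.92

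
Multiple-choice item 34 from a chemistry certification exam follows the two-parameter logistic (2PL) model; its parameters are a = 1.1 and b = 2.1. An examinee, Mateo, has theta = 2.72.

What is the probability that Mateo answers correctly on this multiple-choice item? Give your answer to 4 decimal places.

0.6642

P(theta) = 1 / (1 + exp(−a(theta − b)))
Exponent: 1.1 × (2.72 − 2.1) = 0.6820
1/(1 + e^{-0.6820}) = 0.6642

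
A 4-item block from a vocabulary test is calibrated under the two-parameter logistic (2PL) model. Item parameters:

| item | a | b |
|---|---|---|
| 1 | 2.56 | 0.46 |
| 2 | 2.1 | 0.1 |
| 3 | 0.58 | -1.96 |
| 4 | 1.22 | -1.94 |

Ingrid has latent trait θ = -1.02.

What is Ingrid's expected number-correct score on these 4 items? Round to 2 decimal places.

1.50

P(θ) = 1 / (1 + exp(−a(θ − b)))
P_1 = 1/(1+e^{3.7888}) = 0.0221
P_2 = 1/(1+e^{2.3520}) = 0.0869
P_3 = 1/(1+e^{-0.5452}) = 0.6330
P_4 = 1/(1+e^{-1.1224}) = 0.7544
E[score] = 0.0221 + 0.0869 + 0.6330 + 0.7544 = 1.4965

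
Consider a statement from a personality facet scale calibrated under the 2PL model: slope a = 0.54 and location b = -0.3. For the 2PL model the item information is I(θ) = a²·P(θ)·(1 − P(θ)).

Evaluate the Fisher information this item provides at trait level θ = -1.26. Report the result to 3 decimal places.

P = 1/(1+e^{0.5184}) = 0.3732
P(1−P) = 0.3732 × 0.6268 = 0.2339
I = a² × P(1−P) = 0.54² × 0.2339 = 0.06821

0.068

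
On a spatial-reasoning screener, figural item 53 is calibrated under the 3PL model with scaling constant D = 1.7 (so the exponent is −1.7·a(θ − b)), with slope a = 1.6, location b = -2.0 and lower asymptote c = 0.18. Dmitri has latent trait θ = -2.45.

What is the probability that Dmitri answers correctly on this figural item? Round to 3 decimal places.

P(θ) = c + (1 − c) · 1 / (1 + exp(−D·a(θ − b)))
Exponent: 1.7 × 1.6 × (-2.45 − (-2.0)) = -1.2240
1/(1 + e^{1.2240}) = 0.2272
P = 0.18 + 0.82 × 0.2272 = 0.3663

0.366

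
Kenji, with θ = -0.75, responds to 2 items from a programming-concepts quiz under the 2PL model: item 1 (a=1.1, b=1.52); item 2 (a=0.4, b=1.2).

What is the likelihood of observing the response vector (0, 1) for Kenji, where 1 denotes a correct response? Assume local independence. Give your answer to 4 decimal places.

0.2904

P(θ) = 1 / (1 + exp(−a(θ − b)))
P_1 = 1/(1+e^{2.4970}) = 0.0761
P_2 = 1/(1+e^{0.7800}) = 0.3143
L = (1−P_1) × P_2 = 0.9239 × 0.3143 = 0.29041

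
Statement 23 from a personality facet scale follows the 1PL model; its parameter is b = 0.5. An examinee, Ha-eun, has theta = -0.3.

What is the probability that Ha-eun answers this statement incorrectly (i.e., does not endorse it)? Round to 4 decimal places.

0.6900

P(theta) = 1 / (1 + exp(−(theta − b)))
Exponent: (-0.3 − 0.5) = -0.8000
1/(1 + e^{0.8000}) = 0.3100
P = 0.3100
P(incorrect) = 1 − 0.3100 = 0.6900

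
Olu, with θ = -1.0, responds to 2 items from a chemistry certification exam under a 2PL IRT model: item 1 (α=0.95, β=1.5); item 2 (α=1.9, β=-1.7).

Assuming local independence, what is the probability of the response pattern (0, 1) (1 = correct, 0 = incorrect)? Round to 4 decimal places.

0.7235

P(θ) = 1 / (1 + exp(−α(θ − β)))
P_1 = 1/(1+e^{2.3750}) = 0.0851
P_2 = 1/(1+e^{-1.3300}) = 0.7908
L = (1−P_1) × P_2 = 0.9149 × 0.7908 = 0.72354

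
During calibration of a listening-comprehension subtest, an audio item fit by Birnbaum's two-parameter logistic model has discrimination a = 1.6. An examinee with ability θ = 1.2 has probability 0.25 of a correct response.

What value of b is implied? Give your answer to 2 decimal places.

1.89

P(θ) = 1 / (1 + exp(−a(θ − b)))
logit(0.25) = ln(0.25/0.75) = -1.0986
b = θ − logit/(a) = 1.2 − (-1.0986)/1.6000 = 1.8866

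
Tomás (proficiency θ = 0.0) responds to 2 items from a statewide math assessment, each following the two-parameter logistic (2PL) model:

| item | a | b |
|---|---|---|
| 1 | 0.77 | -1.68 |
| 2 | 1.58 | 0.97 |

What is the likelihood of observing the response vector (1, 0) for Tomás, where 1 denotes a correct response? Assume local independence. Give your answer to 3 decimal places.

P(θ) = 1 / (1 + exp(−a(θ − b)))
P_1 = 1/(1+e^{-1.2936}) = 0.7848
P_2 = 1/(1+e^{1.5326}) = 0.1776
L = P_1 × (1−P_2) = 0.7848 × 0.8224 = 0.64537

0.645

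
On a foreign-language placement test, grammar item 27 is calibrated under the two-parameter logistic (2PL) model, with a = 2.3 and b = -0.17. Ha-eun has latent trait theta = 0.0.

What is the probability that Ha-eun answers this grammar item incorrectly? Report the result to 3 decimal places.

0.403

P(theta) = 1 / (1 + exp(−a(theta − b)))
Exponent: 2.3 × (0.0 − (-0.17)) = 0.3910
1/(1 + e^{-0.3910}) = 0.5965
P(incorrect) = 1 − 0.5965 = 0.4035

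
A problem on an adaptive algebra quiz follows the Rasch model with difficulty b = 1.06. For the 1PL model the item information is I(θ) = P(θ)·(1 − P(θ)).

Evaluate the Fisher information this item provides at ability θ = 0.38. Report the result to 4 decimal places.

P = 1/(1+e^{0.6800}) = 0.3363
P(1−P) = 0.3363 × 0.6637 = 0.2232
I = P(1−P) = 0.22319

0.2232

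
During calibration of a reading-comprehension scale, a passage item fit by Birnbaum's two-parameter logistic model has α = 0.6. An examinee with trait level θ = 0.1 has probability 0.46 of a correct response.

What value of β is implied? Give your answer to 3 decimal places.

0.367

P(θ) = 1 / (1 + exp(−α(θ − β)))
logit(0.46) = ln(0.46/0.54) = -0.1603
β = θ − logit/(α) = 0.1 − (-0.1603)/0.6000 = 0.3672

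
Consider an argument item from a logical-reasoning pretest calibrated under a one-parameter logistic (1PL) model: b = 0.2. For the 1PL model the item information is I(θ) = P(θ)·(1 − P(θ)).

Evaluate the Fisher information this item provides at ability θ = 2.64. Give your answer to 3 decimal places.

0.074

P = 1/(1+e^{-2.4400}) = 0.9198
P(1−P) = 0.9198 × 0.0802 = 0.0737
I = P(1−P) = 0.07375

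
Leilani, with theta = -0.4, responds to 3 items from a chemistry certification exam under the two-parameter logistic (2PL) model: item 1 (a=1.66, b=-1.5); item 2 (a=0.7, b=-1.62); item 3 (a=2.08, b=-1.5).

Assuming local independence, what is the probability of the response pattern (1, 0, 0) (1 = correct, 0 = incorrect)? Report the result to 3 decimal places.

P(theta) = 1 / (1 + exp(−a(theta − b)))
P_1 = 1/(1+e^{-1.8260}) = 0.8613
P_2 = 1/(1+e^{-0.8540}) = 0.7014
P_3 = 1/(1+e^{-2.2880}) = 0.9079
L = P_1 × (1−P_2) × (1−P_3) = 0.8613 × 0.2986 × 0.0921 = 0.02369

0.024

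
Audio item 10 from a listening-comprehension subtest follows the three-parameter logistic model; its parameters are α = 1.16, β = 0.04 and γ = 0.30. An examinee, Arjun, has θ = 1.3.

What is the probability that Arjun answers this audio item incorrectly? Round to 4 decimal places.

0.1318

P(θ) = γ + (1 − γ) · 1 / (1 + exp(−α(θ − β)))
Exponent: 1.16 × (1.3 − 0.04) = 1.4616
1/(1 + e^{-1.4616}) = 0.8118
P = 0.30 + 0.70 × 0.8118 = 0.8682
P(incorrect) = 1 − 0.8682 = 0.1318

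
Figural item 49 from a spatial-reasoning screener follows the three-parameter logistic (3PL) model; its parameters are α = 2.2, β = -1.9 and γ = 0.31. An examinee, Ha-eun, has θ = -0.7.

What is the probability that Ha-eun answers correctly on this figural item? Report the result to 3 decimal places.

0.954

P(θ) = γ + (1 − γ) · 1 / (1 + exp(−α(θ − β)))
Exponent: 2.2 × (-0.7 − (-1.9)) = 2.6400
1/(1 + e^{-2.6400}) = 0.9334
P = 0.31 + 0.69 × 0.9334 = 0.9540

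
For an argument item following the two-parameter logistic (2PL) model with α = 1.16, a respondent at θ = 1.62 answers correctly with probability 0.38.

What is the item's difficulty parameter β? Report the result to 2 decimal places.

P(θ) = 1 / (1 + exp(−α(θ − β)))
logit(0.38) = ln(0.38/0.62) = -0.4895
β = θ − logit/(α) = 1.62 − (-0.4895)/1.1600 = 2.0420

2.04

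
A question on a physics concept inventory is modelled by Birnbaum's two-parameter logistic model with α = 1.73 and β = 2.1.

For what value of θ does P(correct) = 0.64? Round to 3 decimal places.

2.433

P(θ) = 1 / (1 + exp(−α(θ − β)))
logit = ln(0.6400/0.3600) = 0.5754
θ = β + logit/(α) = 2.1 + 0.5754/1.7300 = 2.4326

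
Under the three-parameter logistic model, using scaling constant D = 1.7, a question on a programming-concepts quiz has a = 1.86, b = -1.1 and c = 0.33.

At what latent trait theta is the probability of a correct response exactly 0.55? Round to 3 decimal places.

P(theta) = c + (1 − c) · 1 / (1 + exp(−D·a(theta − b)))
Remove guessing floor: (0.55 − 0.33)/(1 − 0.33) = 0.3284
logit = ln(0.3284/0.6716) = -0.7156
theta = b + logit/(1.7·a) = -1.1 + (-0.7156)/3.1620 = -1.3263

-1.326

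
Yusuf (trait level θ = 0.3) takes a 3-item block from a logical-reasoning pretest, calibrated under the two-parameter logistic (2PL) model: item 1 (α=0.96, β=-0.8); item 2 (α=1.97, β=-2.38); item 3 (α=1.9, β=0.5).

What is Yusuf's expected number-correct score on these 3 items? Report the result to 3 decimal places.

2.143

P(θ) = 1 / (1 + exp(−α(θ − β)))
P_1 = 1/(1+e^{-1.0560}) = 0.7419
P_2 = 1/(1+e^{-5.2796}) = 0.9949
P_3 = 1/(1+e^{0.3800}) = 0.4061
E[score] = 0.7419 + 0.9949 + 0.4061 = 2.1430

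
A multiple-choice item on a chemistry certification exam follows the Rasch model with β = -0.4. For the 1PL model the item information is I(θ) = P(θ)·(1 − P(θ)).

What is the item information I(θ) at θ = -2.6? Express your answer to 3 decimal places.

P = 1/(1+e^{2.2000}) = 0.0998
P(1−P) = 0.0998 × 0.9002 = 0.0898
I = P(1−P) = 0.08980

0.090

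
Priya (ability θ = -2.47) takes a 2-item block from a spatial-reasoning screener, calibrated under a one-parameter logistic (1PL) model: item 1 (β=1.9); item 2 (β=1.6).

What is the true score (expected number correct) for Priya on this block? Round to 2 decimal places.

0.03

P(θ) = 1 / (1 + exp(−(θ − β)))
P_1 = 1/(1+e^{4.3700}) = 0.0125
P_2 = 1/(1+e^{4.0700}) = 0.0168
E[score] = 0.0125 + 0.0168 = 0.0293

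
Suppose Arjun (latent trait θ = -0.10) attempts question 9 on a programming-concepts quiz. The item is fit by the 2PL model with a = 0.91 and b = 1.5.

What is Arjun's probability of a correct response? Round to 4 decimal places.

P(θ) = 1 / (1 + exp(−a(θ − b)))
Exponent: 0.91 × (-0.10 − 1.5) = -1.4560
1/(1 + e^{1.4560}) = 0.1891

0.1891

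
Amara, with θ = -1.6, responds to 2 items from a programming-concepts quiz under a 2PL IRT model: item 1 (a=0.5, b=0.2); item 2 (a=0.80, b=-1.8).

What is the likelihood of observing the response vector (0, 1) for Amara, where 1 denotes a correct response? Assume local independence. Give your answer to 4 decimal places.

P(θ) = 1 / (1 + exp(−a(θ − b)))
P_1 = 1/(1+e^{0.9000}) = 0.2891
P_2 = 1/(1+e^{-0.1600}) = 0.5399
L = (1−P_1) × P_2 = 0.7109 × 0.5399 = 0.38385

0.3839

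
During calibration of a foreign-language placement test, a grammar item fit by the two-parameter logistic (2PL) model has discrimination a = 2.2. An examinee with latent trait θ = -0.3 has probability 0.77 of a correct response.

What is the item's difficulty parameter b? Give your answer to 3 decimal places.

-0.849

P(θ) = 1 / (1 + exp(−a(θ − b)))
logit(0.77) = ln(0.77/0.23) = 1.2083
b = θ − logit/(a) = -0.3 − 1.2083/2.2000 = -0.8492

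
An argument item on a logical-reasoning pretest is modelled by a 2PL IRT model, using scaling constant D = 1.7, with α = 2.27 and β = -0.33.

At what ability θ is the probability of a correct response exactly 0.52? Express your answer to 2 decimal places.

P(θ) = 1 / (1 + exp(−D·α(θ − β)))
logit = ln(0.5200/0.4800) = 0.0800
θ = β + logit/(1.7·α) = -0.33 + 0.0800/3.8590 = -0.3093

-0.31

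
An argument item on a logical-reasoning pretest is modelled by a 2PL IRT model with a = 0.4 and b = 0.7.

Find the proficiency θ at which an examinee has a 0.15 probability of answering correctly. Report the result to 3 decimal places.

P(θ) = 1 / (1 + exp(−a(θ − b)))
logit = ln(0.1500/0.8500) = -1.7346
θ = b + logit/(a) = 0.7 + (-1.7346)/0.4000 = -3.6365

-3.637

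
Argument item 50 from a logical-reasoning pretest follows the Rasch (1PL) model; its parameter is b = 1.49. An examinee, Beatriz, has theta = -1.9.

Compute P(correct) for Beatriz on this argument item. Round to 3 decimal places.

0.033

P(theta) = 1 / (1 + exp(−(theta − b)))
Exponent: (-1.9 − 1.49) = -3.3900
1/(1 + e^{3.3900}) = 0.0326
P = 0.0326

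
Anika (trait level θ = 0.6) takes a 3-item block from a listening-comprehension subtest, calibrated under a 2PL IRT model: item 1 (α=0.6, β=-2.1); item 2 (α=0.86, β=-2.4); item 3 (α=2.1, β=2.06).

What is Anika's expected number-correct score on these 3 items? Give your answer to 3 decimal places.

P(θ) = 1 / (1 + exp(−α(θ − β)))
P_1 = 1/(1+e^{-1.6200}) = 0.8348
P_2 = 1/(1+e^{-2.5800}) = 0.9296
P_3 = 1/(1+e^{3.0660}) = 0.0445
E[score] = 0.8348 + 0.9296 + 0.0445 = 1.8089

1.809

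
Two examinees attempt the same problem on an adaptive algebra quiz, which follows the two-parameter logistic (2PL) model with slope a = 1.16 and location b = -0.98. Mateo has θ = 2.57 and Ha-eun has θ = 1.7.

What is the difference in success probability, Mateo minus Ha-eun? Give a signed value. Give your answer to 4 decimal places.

0.0267

P(θ) = 1 / (1 + exp(−a(θ − b)))
P(Mateo) = 0.9840  [exponent 4.1180]
P(Ha-eun) = 0.9573  [exponent 3.1088]
Difference = 0.9840 − 0.9573 = 0.0267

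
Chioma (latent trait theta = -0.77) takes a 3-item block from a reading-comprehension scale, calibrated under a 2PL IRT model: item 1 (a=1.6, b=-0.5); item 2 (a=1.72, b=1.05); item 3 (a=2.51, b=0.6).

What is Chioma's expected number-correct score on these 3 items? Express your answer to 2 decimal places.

P(theta) = 1 / (1 + exp(−a(theta − b)))
P_1 = 1/(1+e^{0.4320}) = 0.3936
P_2 = 1/(1+e^{3.1304}) = 0.0419
P_3 = 1/(1+e^{3.4387}) = 0.0311
E[score] = 0.3936 + 0.0419 + 0.0311 = 0.4666

0.47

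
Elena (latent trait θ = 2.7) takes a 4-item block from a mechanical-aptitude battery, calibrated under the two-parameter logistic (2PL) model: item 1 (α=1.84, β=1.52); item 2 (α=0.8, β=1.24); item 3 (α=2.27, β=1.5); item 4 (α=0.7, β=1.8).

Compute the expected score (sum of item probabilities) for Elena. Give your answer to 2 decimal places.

P(θ) = 1 / (1 + exp(−α(θ − β)))
P_1 = 1/(1+e^{-2.1712}) = 0.8976
P_2 = 1/(1+e^{-1.1680}) = 0.7628
P_3 = 1/(1+e^{-2.7240}) = 0.9384
P_4 = 1/(1+e^{-0.6300}) = 0.6525
E[score] = 0.8976 + 0.7628 + 0.9384 + 0.6525 = 3.2513

3.25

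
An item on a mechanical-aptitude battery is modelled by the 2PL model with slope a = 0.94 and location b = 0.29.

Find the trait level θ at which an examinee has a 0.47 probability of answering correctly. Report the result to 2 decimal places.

0.16

P(θ) = 1 / (1 + exp(−a(θ − b)))
logit = ln(0.4700/0.5300) = -0.1201
θ = b + logit/(a) = 0.29 + (-0.1201)/0.9400 = 0.1622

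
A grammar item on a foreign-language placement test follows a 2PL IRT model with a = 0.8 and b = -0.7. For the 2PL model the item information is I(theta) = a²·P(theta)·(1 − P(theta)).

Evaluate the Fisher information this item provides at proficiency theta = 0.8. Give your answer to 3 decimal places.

P = 1/(1+e^{-1.2000}) = 0.7685
P(1−P) = 0.7685 × 0.2315 = 0.1779
I = a² × P(1−P) = 0.8² × 0.1779 = 0.11385

0.114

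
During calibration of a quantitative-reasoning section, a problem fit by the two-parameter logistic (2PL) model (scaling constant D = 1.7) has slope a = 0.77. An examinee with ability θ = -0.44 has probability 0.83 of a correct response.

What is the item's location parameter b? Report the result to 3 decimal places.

P(θ) = 1 / (1 + exp(−D·a(θ − b)))
logit(0.83) = ln(0.83/0.17) = 1.5856
b = θ − logit/(1.7·a) = -0.44 − 1.5856/1.3090 = -1.6513

-1.651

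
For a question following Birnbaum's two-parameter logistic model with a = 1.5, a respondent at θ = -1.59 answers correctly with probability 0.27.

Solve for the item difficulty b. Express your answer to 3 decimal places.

P(θ) = 1 / (1 + exp(−a(θ − b)))
logit(0.27) = ln(0.27/0.73) = -0.9946
b = θ − logit/(a) = -1.59 − (-0.9946)/1.5000 = -0.9269

-0.927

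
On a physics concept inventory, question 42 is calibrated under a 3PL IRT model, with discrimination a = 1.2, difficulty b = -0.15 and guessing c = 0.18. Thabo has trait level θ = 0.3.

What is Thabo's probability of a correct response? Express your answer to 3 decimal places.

0.698

P(θ) = c + (1 − c) · 1 / (1 + exp(−a(θ − b)))
Exponent: 1.2 × (0.3 − (-0.15)) = 0.5400
1/(1 + e^{-0.5400}) = 0.6318
P = 0.18 + 0.82 × 0.6318 = 0.6981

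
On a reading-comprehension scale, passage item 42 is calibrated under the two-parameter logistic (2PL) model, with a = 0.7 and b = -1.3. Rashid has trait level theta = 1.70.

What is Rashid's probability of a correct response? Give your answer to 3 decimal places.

0.891

P(theta) = 1 / (1 + exp(−a(theta − b)))
Exponent: 0.7 × (1.70 − (-1.3)) = 2.1000
1/(1 + e^{-2.1000}) = 0.8909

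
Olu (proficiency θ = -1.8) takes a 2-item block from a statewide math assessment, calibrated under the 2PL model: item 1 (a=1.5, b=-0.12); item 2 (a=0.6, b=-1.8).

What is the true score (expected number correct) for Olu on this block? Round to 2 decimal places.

0.57

P(θ) = 1 / (1 + exp(−a(θ − b)))
P_1 = 1/(1+e^{2.5200}) = 0.0745
P_2 = 1/(1+e^{0.0000}) = 0.5000
E[score] = 0.0745 + 0.5000 = 0.5745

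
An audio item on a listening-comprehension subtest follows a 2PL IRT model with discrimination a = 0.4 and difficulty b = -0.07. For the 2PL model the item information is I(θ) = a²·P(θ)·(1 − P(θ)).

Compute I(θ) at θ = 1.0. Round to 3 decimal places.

P = 1/(1+e^{-0.4280}) = 0.6054
P(1−P) = 0.6054 × 0.3946 = 0.2389
I = a² × P(1−P) = 0.4² × 0.2389 = 0.03822

0.038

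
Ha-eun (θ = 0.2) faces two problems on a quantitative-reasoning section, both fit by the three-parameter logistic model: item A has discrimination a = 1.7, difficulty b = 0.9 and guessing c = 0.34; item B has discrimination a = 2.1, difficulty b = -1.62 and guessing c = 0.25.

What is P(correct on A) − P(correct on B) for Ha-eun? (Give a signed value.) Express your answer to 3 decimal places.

P(θ) = c + (1 − c) · 1 / (1 + exp(−a(θ − b)))
P_A = 0.4940
P_B = 0.9839
P_A − P_B = -0.4900

-0.490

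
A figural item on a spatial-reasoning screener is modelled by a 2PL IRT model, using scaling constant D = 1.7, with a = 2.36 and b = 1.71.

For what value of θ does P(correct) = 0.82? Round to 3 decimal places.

2.088

P(θ) = 1 / (1 + exp(−D·a(θ − b)))
logit = ln(0.8200/0.1800) = 1.5163
θ = b + logit/(1.7·a) = 1.71 + 1.5163/4.0120 = 2.0880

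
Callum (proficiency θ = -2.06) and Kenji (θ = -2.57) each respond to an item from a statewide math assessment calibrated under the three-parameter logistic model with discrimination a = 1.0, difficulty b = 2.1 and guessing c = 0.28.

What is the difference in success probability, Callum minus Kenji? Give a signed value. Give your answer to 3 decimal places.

0.004

P(θ) = c + (1 − c) · 1 / (1 + exp(−a(θ − b)))
P(Callum) = 0.2911  [exponent -4.1600]
P(Kenji) = 0.2867  [exponent -4.6700]
Difference = 0.2911 − 0.2867 = 0.0044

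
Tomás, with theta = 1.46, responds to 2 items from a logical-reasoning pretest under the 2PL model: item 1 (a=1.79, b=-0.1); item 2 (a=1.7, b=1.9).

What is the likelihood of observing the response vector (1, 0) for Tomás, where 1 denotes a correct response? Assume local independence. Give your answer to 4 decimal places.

0.6396

P(theta) = 1 / (1 + exp(−a(theta − b)))
P_1 = 1/(1+e^{-2.7924}) = 0.9423
P_2 = 1/(1+e^{0.7480}) = 0.3213
L = P_1 × (1−P_2) = 0.9423 × 0.6787 = 0.63955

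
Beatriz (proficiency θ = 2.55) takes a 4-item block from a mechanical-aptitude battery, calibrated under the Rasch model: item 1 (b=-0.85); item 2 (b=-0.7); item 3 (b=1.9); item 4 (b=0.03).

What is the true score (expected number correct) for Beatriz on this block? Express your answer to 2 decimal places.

P(θ) = 1 / (1 + exp(−(θ − b)))
P_1 = 1/(1+e^{-3.4000}) = 0.9677
P_2 = 1/(1+e^{-3.2500}) = 0.9627
P_3 = 1/(1+e^{-0.6500}) = 0.6570
P_4 = 1/(1+e^{-2.5200}) = 0.9255
E[score] = 0.9677 + 0.9627 + 0.6570 + 0.9255 = 3.5129

3.51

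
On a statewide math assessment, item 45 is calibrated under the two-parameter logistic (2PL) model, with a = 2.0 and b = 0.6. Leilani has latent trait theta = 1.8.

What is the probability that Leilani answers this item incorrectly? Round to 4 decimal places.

P(theta) = 1 / (1 + exp(−a(theta − b)))
Exponent: 2.0 × (1.8 − 0.6) = 2.4000
1/(1 + e^{-2.4000}) = 0.9168
P(incorrect) = 1 − 0.9168 = 0.0832

0.0832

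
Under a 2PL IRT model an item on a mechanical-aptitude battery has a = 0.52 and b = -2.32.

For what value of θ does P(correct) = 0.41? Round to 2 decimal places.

-3.02

P(θ) = 1 / (1 + exp(−a(θ − b)))
logit = ln(0.4100/0.5900) = -0.3640
θ = b + logit/(a) = -2.32 + (-0.3640)/0.5200 = -3.0199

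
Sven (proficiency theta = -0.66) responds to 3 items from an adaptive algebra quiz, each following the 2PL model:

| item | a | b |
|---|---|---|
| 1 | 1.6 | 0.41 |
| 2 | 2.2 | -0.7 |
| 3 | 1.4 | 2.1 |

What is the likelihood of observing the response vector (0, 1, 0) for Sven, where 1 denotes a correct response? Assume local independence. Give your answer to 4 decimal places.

P(theta) = 1 / (1 + exp(−a(theta − b)))
P_1 = 1/(1+e^{1.7120}) = 0.1529
P_2 = 1/(1+e^{-0.0880}) = 0.5220
P_3 = 1/(1+e^{3.8640}) = 0.0206
L = (1−P_1) × P_2 × (1−P_3) = 0.8471 × 0.5220 × 0.9794 = 0.43308

0.4331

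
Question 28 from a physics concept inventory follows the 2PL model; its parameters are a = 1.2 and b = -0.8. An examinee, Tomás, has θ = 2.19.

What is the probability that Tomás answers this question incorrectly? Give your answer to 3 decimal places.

P(θ) = 1 / (1 + exp(−a(θ − b)))
Exponent: 1.2 × (2.19 − (-0.8)) = 3.5880
1/(1 + e^{-3.5880}) = 0.9731
P(incorrect) = 1 − 0.9731 = 0.0269

0.027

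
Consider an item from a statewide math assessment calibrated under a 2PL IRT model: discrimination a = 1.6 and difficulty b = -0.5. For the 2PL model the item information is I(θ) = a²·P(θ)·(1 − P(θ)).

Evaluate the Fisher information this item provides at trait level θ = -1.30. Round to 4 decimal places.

0.4358

P = 1/(1+e^{1.2800}) = 0.2176
P(1−P) = 0.2176 × 0.7824 = 0.1702
I = a² × P(1−P) = 1.6² × 0.1702 = 0.43577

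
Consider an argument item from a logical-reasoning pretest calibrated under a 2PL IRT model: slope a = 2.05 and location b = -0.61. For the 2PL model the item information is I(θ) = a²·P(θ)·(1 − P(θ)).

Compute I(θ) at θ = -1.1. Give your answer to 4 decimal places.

P = 1/(1+e^{1.0045}) = 0.2681
P(1−P) = 0.2681 × 0.7319 = 0.1962
I = a² × P(1−P) = 2.05² × 0.1962 = 0.82454

0.8245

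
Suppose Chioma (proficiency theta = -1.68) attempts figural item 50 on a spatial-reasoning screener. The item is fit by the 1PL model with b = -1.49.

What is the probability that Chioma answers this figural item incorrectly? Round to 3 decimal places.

0.547

P(theta) = 1 / (1 + exp(−(theta − b)))
Exponent: (-1.68 − (-1.49)) = -0.1900
1/(1 + e^{0.1900}) = 0.4526
P = 0.4526
P(incorrect) = 1 − 0.4526 = 0.5474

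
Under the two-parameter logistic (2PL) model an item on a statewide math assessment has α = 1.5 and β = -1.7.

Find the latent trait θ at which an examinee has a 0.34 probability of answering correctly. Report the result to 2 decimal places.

-2.14

P(θ) = 1 / (1 + exp(−α(θ − β)))
logit = ln(0.3400/0.6600) = -0.6633
θ = β + logit/(α) = -1.7 + (-0.6633)/1.5000 = -2.1422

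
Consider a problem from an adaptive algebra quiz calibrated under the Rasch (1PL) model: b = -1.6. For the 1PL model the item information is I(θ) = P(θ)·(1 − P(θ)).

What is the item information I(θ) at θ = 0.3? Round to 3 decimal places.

0.113

P = 1/(1+e^{-1.9000}) = 0.8699
P(1−P) = 0.8699 × 0.1301 = 0.1132
I = P(1−P) = 0.11318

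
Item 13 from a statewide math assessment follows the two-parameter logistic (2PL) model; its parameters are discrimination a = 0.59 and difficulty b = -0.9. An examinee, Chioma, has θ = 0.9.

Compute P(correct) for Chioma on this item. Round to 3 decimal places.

P(θ) = 1 / (1 + exp(−a(θ − b)))
Exponent: 0.59 × (0.9 − (-0.9)) = 1.0620
1/(1 + e^{-1.0620}) = 0.7431

0.743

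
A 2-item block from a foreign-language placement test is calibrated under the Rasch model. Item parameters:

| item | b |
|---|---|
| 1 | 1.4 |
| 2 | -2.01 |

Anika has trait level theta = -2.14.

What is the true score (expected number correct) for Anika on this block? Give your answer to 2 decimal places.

P(theta) = 1 / (1 + exp(−(theta − b)))
P_1 = 1/(1+e^{3.5400}) = 0.0282
P_2 = 1/(1+e^{0.1300}) = 0.4675
E[score] = 0.0282 + 0.4675 = 0.4957

0.50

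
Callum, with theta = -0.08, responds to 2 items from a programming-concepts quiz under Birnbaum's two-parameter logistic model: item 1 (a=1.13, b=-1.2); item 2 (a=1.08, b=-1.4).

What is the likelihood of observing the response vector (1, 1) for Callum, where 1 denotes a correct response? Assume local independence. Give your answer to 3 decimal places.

0.629

P(theta) = 1 / (1 + exp(−a(theta − b)))
P_1 = 1/(1+e^{-1.2656}) = 0.7800
P_2 = 1/(1+e^{-1.4256}) = 0.8062
L = P_1 × P_2 = 0.7800 × 0.8062 = 0.62884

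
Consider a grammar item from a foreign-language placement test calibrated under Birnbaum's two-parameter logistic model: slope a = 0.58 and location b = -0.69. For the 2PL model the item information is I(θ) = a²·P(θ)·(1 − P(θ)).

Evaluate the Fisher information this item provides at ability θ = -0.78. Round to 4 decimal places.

0.0840

P = 1/(1+e^{0.0522}) = 0.4870
P(1−P) = 0.4870 × 0.5130 = 0.2498
I = a² × P(1−P) = 0.58² × 0.2498 = 0.08404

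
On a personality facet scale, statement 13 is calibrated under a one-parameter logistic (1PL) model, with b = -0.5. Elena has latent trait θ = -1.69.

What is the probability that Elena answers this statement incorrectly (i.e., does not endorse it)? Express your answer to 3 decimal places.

P(θ) = 1 / (1 + exp(−(θ − b)))
Exponent: (-1.69 − (-0.5)) = -1.1900
1/(1 + e^{1.1900}) = 0.2333
P = 0.2333
P(incorrect) = 1 − 0.2333 = 0.7667

0.767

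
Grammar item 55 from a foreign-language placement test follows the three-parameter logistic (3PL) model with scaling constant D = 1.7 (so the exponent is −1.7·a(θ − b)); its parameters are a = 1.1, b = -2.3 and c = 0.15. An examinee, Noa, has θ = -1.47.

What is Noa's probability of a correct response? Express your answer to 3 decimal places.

P(θ) = c + (1 − c) · 1 / (1 + exp(−D·a(θ − b)))
Exponent: 1.7 × 1.1 × (-1.47 − (-2.3)) = 1.5521
1/(1 + e^{-1.5521}) = 0.8252
P = 0.15 + 0.85 × 0.8252 = 0.8514

0.851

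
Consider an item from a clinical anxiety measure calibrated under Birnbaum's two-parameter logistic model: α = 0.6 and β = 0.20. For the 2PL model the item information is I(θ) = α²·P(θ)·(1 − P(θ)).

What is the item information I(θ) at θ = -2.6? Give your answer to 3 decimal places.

P = 1/(1+e^{1.6800}) = 0.1571
P(1−P) = 0.1571 × 0.8429 = 0.1324
I = α² × P(1−P) = 0.6² × 0.1324 = 0.04767

0.048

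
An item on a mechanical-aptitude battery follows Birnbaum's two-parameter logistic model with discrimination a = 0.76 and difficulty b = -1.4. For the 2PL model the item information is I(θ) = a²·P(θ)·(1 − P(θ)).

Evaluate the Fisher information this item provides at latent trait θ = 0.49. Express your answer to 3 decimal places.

0.090

P = 1/(1+e^{-1.4364}) = 0.8079
P(1−P) = 0.8079 × 0.1921 = 0.1552
I = a² × P(1−P) = 0.76² × 0.1552 = 0.08964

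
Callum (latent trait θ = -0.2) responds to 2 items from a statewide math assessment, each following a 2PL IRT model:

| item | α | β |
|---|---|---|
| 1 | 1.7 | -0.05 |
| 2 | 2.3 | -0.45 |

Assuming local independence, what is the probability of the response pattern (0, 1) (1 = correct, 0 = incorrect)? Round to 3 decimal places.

0.361

P(θ) = 1 / (1 + exp(−α(θ − β)))
P_1 = 1/(1+e^{0.2550}) = 0.4366
P_2 = 1/(1+e^{-0.5750}) = 0.6399
L = (1−P_1) × P_2 = 0.5634 × 0.6399 = 0.36053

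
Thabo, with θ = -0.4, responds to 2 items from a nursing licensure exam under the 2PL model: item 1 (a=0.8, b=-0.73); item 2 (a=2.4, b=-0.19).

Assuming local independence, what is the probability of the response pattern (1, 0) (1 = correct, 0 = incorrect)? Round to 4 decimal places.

P(θ) = 1 / (1 + exp(−a(θ − b)))
P_1 = 1/(1+e^{-0.2640}) = 0.5656
P_2 = 1/(1+e^{0.5040}) = 0.3766
L = P_1 × (1−P_2) = 0.5656 × 0.6234 = 0.35261

0.3526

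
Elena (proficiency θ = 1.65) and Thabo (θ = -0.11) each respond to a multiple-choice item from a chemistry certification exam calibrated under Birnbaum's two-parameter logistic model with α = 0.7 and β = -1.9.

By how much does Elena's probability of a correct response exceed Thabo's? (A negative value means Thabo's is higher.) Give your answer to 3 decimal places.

P(θ) = 1 / (1 + exp(−α(θ − β)))
P(Elena) = 0.9231  [exponent 2.4850]
P(Thabo) = 0.7778  [exponent 1.2530]
Difference = 0.9231 − 0.7778 = 0.1453

0.145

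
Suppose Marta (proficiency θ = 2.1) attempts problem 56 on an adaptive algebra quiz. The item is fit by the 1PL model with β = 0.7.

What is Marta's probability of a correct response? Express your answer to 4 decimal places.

P(θ) = 1 / (1 + exp(−(θ − β)))
Exponent: (2.1 − 0.7) = 1.4000
1/(1 + e^{-1.4000}) = 0.8022
P = 0.8022

0.8022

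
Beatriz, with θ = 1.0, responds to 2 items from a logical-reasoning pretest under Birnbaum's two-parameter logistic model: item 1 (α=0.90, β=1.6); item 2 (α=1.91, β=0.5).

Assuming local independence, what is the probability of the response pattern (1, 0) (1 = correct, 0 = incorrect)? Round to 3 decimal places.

P(θ) = 1 / (1 + exp(−α(θ − β)))
P_1 = 1/(1+e^{0.5400}) = 0.3682
P_2 = 1/(1+e^{-0.9550}) = 0.7221
L = P_1 × (1−P_2) = 0.3682 × 0.2779 = 0.10231

0.102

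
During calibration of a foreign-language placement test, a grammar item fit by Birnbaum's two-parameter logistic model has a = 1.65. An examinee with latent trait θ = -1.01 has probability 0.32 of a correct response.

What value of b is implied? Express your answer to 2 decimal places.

-0.55

P(θ) = 1 / (1 + exp(−a(θ − b)))
logit(0.32) = ln(0.32/0.68) = -0.7538
b = θ − logit/(a) = -1.01 − (-0.7538)/1.6500 = -0.5532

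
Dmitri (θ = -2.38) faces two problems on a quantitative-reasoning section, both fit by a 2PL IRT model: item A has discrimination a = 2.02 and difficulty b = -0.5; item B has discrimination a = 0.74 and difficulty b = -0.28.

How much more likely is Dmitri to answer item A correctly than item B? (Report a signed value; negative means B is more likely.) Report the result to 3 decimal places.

P(θ) = 1 / (1 + exp(−a(θ − b)))
P_A = 0.0219
P_B = 0.1745
P_A − P_B = -0.1526

-0.153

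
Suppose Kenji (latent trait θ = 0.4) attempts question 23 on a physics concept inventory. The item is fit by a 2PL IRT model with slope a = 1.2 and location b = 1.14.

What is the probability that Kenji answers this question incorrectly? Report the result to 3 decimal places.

0.708

P(θ) = 1 / (1 + exp(−a(θ − b)))
Exponent: 1.2 × (0.4 − 1.14) = -0.8880
1/(1 + e^{0.8880}) = 0.2915
P(incorrect) = 1 − 0.2915 = 0.7085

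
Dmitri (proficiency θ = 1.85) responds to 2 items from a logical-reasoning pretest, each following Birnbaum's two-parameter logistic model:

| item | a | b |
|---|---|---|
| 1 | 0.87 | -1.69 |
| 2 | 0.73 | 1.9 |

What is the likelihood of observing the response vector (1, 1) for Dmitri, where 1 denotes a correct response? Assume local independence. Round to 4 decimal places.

0.4693

P(θ) = 1 / (1 + exp(−a(θ − b)))
P_1 = 1/(1+e^{-3.0798}) = 0.9561
P_2 = 1/(1+e^{0.0365}) = 0.4909
L = P_1 × P_2 = 0.9561 × 0.4909 = 0.46930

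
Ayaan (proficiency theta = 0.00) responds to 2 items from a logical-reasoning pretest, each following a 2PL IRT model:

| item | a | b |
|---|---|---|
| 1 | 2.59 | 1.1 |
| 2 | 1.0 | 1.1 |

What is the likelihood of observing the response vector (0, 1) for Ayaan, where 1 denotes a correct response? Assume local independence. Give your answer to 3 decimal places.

0.236

P(theta) = 1 / (1 + exp(−a(theta − b)))
P_1 = 1/(1+e^{2.8490}) = 0.0547
P_2 = 1/(1+e^{1.1000}) = 0.2497
L = (1−P_1) × P_2 = 0.9453 × 0.2497 = 0.23607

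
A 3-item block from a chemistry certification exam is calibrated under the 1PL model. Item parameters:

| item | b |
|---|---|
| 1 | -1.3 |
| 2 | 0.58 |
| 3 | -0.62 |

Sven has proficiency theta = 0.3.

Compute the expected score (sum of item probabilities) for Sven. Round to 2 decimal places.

1.98

P(theta) = 1 / (1 + exp(−(theta − b)))
P_1 = 1/(1+e^{-1.6000}) = 0.8320
P_2 = 1/(1+e^{0.2800}) = 0.4305
P_3 = 1/(1+e^{-0.9200}) = 0.7150
E[score] = 0.8320 + 0.4305 + 0.7150 = 1.9775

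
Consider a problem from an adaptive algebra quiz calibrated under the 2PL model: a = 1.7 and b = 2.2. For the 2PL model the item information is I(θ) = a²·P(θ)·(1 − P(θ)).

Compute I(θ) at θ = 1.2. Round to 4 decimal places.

P = 1/(1+e^{1.7000}) = 0.1545
P(1−P) = 0.1545 × 0.8455 = 0.1306
I = a² × P(1−P) = 1.7² × 0.1306 = 0.37745

0.3775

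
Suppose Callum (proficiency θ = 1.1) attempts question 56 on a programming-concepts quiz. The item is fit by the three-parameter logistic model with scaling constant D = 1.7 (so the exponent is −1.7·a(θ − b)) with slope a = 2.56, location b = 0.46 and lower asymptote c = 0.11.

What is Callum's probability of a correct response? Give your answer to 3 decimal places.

0.948

P(θ) = c + (1 − c) · 1 / (1 + exp(−D·a(θ − b)))
Exponent: 1.7 × 2.56 × (1.1 − 0.46) = 2.7853
1/(1 + e^{-2.7853}) = 0.9419
P = 0.11 + 0.89 × 0.9419 = 0.9483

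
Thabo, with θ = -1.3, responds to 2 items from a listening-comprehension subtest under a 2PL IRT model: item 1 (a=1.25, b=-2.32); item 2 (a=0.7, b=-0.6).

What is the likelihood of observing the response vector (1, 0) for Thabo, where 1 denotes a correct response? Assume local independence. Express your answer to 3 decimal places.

P(θ) = 1 / (1 + exp(−a(θ − b)))
P_1 = 1/(1+e^{-1.2750}) = 0.7816
P_2 = 1/(1+e^{0.4900}) = 0.3799
L = P_1 × (1−P_2) = 0.7816 × 0.6201 = 0.48467

0.485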